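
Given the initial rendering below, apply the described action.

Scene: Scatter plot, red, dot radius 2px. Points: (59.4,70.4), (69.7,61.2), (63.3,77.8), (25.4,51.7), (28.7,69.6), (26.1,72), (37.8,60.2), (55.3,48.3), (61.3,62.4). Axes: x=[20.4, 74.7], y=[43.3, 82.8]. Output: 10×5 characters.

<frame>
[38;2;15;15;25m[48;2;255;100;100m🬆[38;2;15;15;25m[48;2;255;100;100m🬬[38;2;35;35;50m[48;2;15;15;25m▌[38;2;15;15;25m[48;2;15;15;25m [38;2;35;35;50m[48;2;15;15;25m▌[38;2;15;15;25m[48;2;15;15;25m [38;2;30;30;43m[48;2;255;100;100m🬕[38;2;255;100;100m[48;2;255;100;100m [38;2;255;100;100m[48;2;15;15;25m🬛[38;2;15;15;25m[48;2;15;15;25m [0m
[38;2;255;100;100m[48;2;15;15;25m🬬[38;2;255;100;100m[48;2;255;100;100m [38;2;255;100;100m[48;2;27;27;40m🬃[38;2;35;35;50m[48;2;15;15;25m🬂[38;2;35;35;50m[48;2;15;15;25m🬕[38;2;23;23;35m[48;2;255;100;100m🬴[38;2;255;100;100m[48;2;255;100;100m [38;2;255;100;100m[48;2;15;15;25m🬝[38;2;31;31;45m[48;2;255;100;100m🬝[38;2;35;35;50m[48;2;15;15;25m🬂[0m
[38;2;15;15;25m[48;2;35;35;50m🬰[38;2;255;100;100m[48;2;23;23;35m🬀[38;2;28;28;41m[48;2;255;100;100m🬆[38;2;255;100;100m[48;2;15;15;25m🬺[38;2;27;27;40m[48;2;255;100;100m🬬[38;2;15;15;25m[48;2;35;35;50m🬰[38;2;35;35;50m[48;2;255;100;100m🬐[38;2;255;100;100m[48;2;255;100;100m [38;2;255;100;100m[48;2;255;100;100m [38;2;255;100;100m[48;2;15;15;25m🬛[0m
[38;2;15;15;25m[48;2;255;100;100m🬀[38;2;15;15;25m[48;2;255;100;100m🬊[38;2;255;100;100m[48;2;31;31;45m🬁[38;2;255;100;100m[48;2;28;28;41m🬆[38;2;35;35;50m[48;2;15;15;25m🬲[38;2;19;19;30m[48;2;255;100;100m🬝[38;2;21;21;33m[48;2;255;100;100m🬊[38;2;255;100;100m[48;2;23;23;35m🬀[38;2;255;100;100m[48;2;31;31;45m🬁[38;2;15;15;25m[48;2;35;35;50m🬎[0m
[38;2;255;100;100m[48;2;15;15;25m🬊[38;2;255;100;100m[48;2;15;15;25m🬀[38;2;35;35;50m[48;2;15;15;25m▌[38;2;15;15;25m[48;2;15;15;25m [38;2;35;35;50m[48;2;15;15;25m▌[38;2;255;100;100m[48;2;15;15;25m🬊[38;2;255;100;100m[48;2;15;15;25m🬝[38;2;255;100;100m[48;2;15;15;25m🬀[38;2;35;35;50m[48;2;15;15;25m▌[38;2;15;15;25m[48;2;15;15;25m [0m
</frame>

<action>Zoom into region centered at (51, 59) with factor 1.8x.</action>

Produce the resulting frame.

<frame>
[38;2;15;15;25m[48;2;15;15;25m [38;2;15;15;25m[48;2;15;15;25m [38;2;35;35;50m[48;2;15;15;25m▌[38;2;15;15;25m[48;2;15;15;25m [38;2;35;35;50m[48;2;15;15;25m▌[38;2;15;15;25m[48;2;15;15;25m [38;2;255;100;100m[48;2;28;28;41m🬊[38;2;255;100;100m[48;2;255;100;100m [38;2;255;100;100m[48;2;23;23;35m🬀[38;2;15;15;25m[48;2;15;15;25m [0m
[38;2;28;28;41m[48;2;255;100;100m🬆[38;2;23;23;35m[48;2;255;100;100m🬬[38;2;35;35;50m[48;2;15;15;25m🬕[38;2;35;35;50m[48;2;15;15;25m🬂[38;2;35;35;50m[48;2;15;15;25m🬕[38;2;35;35;50m[48;2;15;15;25m🬂[38;2;255;100;100m[48;2;31;31;45m🬇[38;2;255;100;100m[48;2;255;100;100m [38;2;255;100;100m[48;2;25;25;37m🬛[38;2;35;35;50m[48;2;15;15;25m🬂[0m
[38;2;255;100;100m[48;2;15;15;25m🬬[38;2;255;100;100m[48;2;21;21;33m🬆[38;2;35;35;50m[48;2;15;15;25m🬛[38;2;15;15;25m[48;2;35;35;50m🬰[38;2;35;35;50m[48;2;15;15;25m🬛[38;2;15;15;25m[48;2;35;35;50m🬰[38;2;35;35;50m[48;2;15;15;25m🬛[38;2;23;23;35m[48;2;255;100;100m🬺[38;2;35;35;50m[48;2;15;15;25m🬛[38;2;15;15;25m[48;2;35;35;50m🬰[0m
[38;2;15;15;25m[48;2;35;35;50m🬎[38;2;15;15;25m[48;2;35;35;50m🬎[38;2;35;35;50m[48;2;15;15;25m🬲[38;2;15;15;25m[48;2;35;35;50m🬎[38;2;35;35;50m[48;2;15;15;25m🬲[38;2;15;15;25m[48;2;35;35;50m🬎[38;2;27;27;40m[48;2;255;100;100m🬬[38;2;15;15;25m[48;2;35;35;50m🬎[38;2;35;35;50m[48;2;15;15;25m🬲[38;2;15;15;25m[48;2;35;35;50m🬎[0m
[38;2;15;15;25m[48;2;15;15;25m [38;2;15;15;25m[48;2;15;15;25m [38;2;35;35;50m[48;2;15;15;25m▌[38;2;15;15;25m[48;2;15;15;25m [38;2;35;35;50m[48;2;15;15;25m▌[38;2;15;15;25m[48;2;255;100;100m🬐[38;2;255;100;100m[48;2;255;100;100m [38;2;15;15;25m[48;2;255;100;100m🬸[38;2;35;35;50m[48;2;15;15;25m▌[38;2;15;15;25m[48;2;15;15;25m [0m
</frame>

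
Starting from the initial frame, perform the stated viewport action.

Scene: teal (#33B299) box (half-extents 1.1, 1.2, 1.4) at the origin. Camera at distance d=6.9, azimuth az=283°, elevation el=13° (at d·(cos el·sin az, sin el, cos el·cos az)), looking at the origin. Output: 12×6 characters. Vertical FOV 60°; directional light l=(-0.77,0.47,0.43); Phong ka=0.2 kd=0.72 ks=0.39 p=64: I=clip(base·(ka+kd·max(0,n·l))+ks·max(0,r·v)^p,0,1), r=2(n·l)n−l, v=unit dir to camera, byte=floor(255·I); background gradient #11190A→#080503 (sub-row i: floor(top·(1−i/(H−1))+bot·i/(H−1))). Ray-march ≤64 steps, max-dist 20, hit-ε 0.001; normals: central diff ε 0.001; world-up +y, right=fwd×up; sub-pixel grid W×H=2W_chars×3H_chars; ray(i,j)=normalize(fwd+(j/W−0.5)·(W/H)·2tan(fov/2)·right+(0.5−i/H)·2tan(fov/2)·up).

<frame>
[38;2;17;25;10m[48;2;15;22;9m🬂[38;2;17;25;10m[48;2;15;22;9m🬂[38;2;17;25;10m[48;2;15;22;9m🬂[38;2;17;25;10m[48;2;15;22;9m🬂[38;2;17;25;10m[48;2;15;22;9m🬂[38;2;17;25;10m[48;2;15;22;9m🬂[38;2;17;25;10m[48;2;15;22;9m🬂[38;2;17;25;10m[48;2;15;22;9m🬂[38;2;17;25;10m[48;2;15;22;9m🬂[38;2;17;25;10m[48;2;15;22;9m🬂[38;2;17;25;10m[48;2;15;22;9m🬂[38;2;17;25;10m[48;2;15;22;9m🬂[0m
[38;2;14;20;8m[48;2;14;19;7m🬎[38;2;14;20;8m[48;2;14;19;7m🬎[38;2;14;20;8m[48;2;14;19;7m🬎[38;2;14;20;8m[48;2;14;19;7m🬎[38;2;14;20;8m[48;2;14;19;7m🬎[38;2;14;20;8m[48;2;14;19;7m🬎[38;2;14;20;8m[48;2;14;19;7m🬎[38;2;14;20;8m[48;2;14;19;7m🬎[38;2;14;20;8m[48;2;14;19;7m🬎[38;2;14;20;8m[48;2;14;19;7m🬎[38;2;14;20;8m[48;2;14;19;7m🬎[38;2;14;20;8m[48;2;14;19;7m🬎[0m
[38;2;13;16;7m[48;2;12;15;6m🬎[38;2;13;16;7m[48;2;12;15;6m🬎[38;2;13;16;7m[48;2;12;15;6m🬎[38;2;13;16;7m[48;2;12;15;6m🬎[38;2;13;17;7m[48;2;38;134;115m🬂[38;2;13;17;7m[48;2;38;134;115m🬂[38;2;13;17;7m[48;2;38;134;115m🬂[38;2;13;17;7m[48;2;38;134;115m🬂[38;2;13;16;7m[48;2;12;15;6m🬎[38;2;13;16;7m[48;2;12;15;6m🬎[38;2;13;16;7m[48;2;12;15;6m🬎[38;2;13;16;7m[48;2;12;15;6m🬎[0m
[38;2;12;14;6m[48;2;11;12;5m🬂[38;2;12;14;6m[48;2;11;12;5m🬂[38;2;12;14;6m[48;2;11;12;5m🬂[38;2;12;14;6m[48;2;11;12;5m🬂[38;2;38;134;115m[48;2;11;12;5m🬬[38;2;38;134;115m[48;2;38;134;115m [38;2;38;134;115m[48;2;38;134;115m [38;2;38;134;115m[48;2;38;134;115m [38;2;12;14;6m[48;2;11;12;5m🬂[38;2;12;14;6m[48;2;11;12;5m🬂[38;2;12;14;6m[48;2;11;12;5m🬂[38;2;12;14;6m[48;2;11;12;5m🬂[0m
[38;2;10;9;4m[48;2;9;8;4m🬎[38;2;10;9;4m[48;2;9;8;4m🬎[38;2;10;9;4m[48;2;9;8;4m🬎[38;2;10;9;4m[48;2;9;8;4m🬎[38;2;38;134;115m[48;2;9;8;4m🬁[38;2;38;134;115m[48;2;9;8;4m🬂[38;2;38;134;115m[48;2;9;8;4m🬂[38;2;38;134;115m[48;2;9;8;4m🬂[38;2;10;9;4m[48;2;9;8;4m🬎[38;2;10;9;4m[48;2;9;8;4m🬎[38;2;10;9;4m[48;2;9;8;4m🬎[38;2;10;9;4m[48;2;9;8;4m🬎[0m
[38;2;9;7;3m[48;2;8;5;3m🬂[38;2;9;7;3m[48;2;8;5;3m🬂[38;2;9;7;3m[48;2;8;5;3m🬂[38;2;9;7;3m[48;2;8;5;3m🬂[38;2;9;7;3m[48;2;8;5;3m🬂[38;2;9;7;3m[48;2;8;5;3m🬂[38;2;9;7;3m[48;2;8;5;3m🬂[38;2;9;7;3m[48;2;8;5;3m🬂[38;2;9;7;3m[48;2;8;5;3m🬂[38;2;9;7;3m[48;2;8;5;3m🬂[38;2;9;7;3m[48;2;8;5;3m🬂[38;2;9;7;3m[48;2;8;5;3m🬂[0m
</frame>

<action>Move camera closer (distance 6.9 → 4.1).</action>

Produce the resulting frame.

<frame>
[38;2;17;25;10m[48;2;15;22;9m🬂[38;2;17;25;10m[48;2;15;22;9m🬂[38;2;17;25;10m[48;2;15;22;9m🬂[38;2;17;25;10m[48;2;15;22;9m🬂[38;2;17;25;10m[48;2;15;22;9m🬂[38;2;17;25;10m[48;2;15;22;9m🬂[38;2;17;25;10m[48;2;15;22;9m🬂[38;2;17;25;10m[48;2;15;22;9m🬂[38;2;17;25;10m[48;2;15;22;9m🬂[38;2;17;25;10m[48;2;15;22;9m🬂[38;2;17;25;10m[48;2;15;22;9m🬂[38;2;17;25;10m[48;2;15;22;9m🬂[0m
[38;2;14;20;8m[48;2;14;19;7m🬎[38;2;14;20;8m[48;2;14;19;7m🬎[38;2;15;21;8m[48;2;38;134;115m🬂[38;2;15;21;8m[48;2;38;134;115m🬂[38;2;15;21;8m[48;2;38;134;115m🬂[38;2;15;21;8m[48;2;38;134;115m🬂[38;2;15;21;8m[48;2;38;134;115m🬂[38;2;15;21;8m[48;2;38;134;115m🬂[38;2;15;21;8m[48;2;38;134;115m🬂[38;2;38;134;115m[48;2;14;20;7m🬓[38;2;14;20;8m[48;2;14;19;7m🬎[38;2;14;20;8m[48;2;14;19;7m🬎[0m
[38;2;13;16;7m[48;2;12;15;6m🬎[38;2;13;16;7m[48;2;12;15;6m🬎[38;2;38;134;115m[48;2;12;16;6m▐[38;2;38;134;115m[48;2;38;134;115m [38;2;38;134;115m[48;2;38;134;115m [38;2;38;134;115m[48;2;38;134;115m [38;2;38;134;115m[48;2;38;134;115m [38;2;38;134;115m[48;2;38;134;115m [38;2;38;134;115m[48;2;38;134;115m [38;2;38;134;115m[48;2;12;16;6m▌[38;2;13;16;7m[48;2;12;15;6m🬎[38;2;13;16;7m[48;2;12;15;6m🬎[0m
[38;2;12;14;6m[48;2;11;12;5m🬂[38;2;12;14;6m[48;2;11;12;5m🬂[38;2;38;134;115m[48;2;11;13;5m▐[38;2;38;134;115m[48;2;38;134;115m [38;2;38;134;115m[48;2;38;134;115m [38;2;38;134;115m[48;2;38;134;115m [38;2;38;134;115m[48;2;38;134;115m [38;2;38;134;115m[48;2;38;134;115m [38;2;38;134;115m[48;2;38;134;115m [38;2;38;134;115m[48;2;11;13;5m▌[38;2;12;14;6m[48;2;11;12;5m🬂[38;2;12;14;6m[48;2;11;12;5m🬂[0m
[38;2;10;9;4m[48;2;9;8;4m🬎[38;2;10;9;4m[48;2;9;8;4m🬎[38;2;35;124;107m[48;2;9;9;4m▐[38;2;38;134;115m[48;2;38;134;115m [38;2;38;134;115m[48;2;38;134;115m [38;2;38;134;115m[48;2;38;134;115m [38;2;38;134;115m[48;2;38;134;115m [38;2;38;134;115m[48;2;38;134;115m [38;2;38;134;115m[48;2;38;134;115m [38;2;38;134;115m[48;2;9;9;4m▌[38;2;10;9;4m[48;2;9;8;4m🬎[38;2;10;9;4m[48;2;9;8;4m🬎[0m
[38;2;9;7;3m[48;2;8;5;3m🬂[38;2;9;7;3m[48;2;8;5;3m🬂[38;2;9;7;3m[48;2;8;5;3m🬂[38;2;38;134;115m[48;2;8;5;3m🬁[38;2;38;134;115m[48;2;8;5;3m🬂[38;2;38;134;115m[48;2;8;5;3m🬂[38;2;38;134;115m[48;2;8;5;3m🬂[38;2;38;134;115m[48;2;8;5;3m🬎[38;2;38;134;115m[48;2;8;5;3m🬎[38;2;9;7;3m[48;2;8;5;3m🬂[38;2;9;7;3m[48;2;8;5;3m🬂[38;2;9;7;3m[48;2;8;5;3m🬂[0m
</frame>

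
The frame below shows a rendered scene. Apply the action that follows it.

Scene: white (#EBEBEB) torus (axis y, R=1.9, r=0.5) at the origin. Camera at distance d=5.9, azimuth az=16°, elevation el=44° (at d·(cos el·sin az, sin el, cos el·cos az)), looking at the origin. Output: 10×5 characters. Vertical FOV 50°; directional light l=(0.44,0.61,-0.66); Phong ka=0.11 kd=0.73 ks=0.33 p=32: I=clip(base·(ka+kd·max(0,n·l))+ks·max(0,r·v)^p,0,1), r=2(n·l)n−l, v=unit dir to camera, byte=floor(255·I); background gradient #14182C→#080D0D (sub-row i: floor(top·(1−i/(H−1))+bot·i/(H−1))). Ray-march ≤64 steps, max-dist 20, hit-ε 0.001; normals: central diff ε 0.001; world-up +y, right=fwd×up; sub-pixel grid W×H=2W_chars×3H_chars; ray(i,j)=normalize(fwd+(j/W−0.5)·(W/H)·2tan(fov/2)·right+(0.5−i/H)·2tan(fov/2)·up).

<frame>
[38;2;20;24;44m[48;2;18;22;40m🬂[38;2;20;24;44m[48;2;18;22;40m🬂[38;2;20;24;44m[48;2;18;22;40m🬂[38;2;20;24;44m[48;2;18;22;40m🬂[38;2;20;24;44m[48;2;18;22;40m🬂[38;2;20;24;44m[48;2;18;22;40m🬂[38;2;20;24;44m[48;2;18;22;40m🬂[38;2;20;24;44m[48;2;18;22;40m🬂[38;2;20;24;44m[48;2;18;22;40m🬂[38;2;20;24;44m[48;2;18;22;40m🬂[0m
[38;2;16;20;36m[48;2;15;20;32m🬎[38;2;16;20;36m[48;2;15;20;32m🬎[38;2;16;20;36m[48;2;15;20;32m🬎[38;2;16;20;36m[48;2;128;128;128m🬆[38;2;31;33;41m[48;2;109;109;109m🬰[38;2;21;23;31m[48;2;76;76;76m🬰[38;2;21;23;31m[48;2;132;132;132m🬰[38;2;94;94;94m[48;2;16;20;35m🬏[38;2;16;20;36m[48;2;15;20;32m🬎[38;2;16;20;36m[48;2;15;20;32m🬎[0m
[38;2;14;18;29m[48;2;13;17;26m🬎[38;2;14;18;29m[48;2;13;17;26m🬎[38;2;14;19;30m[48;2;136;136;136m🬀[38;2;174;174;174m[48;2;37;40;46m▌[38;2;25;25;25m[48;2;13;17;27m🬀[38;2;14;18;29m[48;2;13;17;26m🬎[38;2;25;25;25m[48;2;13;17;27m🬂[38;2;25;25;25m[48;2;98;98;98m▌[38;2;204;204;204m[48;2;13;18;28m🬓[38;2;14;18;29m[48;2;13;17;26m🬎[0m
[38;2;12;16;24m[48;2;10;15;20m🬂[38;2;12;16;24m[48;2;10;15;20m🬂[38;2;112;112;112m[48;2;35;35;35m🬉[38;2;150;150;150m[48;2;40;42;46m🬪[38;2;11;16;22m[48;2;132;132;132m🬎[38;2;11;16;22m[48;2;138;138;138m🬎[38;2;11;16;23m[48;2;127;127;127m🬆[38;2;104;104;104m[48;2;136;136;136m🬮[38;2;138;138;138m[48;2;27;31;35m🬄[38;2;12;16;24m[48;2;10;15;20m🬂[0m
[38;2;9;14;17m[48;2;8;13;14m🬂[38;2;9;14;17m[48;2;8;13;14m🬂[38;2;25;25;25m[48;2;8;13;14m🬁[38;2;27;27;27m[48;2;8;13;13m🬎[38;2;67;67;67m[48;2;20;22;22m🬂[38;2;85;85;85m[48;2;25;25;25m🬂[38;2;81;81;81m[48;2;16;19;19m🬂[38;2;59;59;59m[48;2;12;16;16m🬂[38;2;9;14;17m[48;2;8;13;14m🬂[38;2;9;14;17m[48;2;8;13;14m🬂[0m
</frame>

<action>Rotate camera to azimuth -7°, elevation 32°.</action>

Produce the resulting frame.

<frame>
[38;2;20;24;44m[48;2;18;22;40m🬂[38;2;20;24;44m[48;2;18;22;40m🬂[38;2;20;24;44m[48;2;18;22;40m🬂[38;2;20;24;44m[48;2;18;22;40m🬂[38;2;20;24;44m[48;2;18;22;40m🬂[38;2;20;24;44m[48;2;18;22;40m🬂[38;2;20;24;44m[48;2;18;22;40m🬂[38;2;20;24;44m[48;2;18;22;40m🬂[38;2;20;24;44m[48;2;18;22;40m🬂[38;2;20;24;44m[48;2;18;22;40m🬂[0m
[38;2;16;20;36m[48;2;15;20;32m🬎[38;2;16;20;36m[48;2;15;20;32m🬎[38;2;16;20;36m[48;2;15;20;32m🬎[38;2;16;20;36m[48;2;130;130;130m🬎[38;2;18;22;34m[48;2;68;68;68m🬬[38;2;16;20;36m[48;2;25;25;25m🬎[38;2;19;22;34m[48;2;81;81;81m🬝[38;2;156;156;156m[48;2;16;20;35m🬏[38;2;16;20;36m[48;2;15;20;32m🬎[38;2;16;20;36m[48;2;15;20;32m🬎[0m
[38;2;14;18;29m[48;2;13;17;26m🬎[38;2;14;18;29m[48;2;13;17;26m🬎[38;2;51;53;59m[48;2;138;138;138m🬐[38;2;153;153;153m[48;2;31;32;35m▌[38;2;25;25;25m[48;2;13;17;27m🬂[38;2;25;25;25m[48;2;13;17;27m🬂[38;2;25;25;25m[48;2;13;17;26m🬊[38;2;136;136;136m[48;2;50;50;50m▐[38;2;144;144;144m[48;2;13;18;28m🬓[38;2;14;18;29m[48;2;13;17;26m🬎[0m
[38;2;12;16;24m[48;2;10;15;20m🬂[38;2;12;16;24m[48;2;10;15;20m🬂[38;2;88;88;88m[48;2;27;27;27m🬁[38;2;152;152;152m[48;2;44;44;44m🬂[38;2;19;21;25m[48;2;104;104;104m🬰[38;2;23;25;29m[48;2;118;118;118m🬰[38;2;24;25;28m[48;2;117;117;117m🬮[38;2;159;159;159m[48;2;47;47;47m🬂[38;2;90;90;90m[48;2;19;22;25m🬀[38;2;12;16;24m[48;2;10;15;20m🬂[0m
[38;2;9;14;17m[48;2;8;13;14m🬂[38;2;9;14;17m[48;2;8;13;14m🬂[38;2;9;14;17m[48;2;8;13;14m🬂[38;2;25;25;25m[48;2;8;13;14m🬂[38;2;25;25;25m[48;2;8;13;13m🬎[38;2;25;25;25m[48;2;8;13;13m🬎[38;2;25;25;25m[48;2;8;13;13m🬆[38;2;25;25;25m[48;2;8;13;14m🬀[38;2;9;14;17m[48;2;8;13;14m🬂[38;2;9;14;17m[48;2;8;13;14m🬂[0m
</frame>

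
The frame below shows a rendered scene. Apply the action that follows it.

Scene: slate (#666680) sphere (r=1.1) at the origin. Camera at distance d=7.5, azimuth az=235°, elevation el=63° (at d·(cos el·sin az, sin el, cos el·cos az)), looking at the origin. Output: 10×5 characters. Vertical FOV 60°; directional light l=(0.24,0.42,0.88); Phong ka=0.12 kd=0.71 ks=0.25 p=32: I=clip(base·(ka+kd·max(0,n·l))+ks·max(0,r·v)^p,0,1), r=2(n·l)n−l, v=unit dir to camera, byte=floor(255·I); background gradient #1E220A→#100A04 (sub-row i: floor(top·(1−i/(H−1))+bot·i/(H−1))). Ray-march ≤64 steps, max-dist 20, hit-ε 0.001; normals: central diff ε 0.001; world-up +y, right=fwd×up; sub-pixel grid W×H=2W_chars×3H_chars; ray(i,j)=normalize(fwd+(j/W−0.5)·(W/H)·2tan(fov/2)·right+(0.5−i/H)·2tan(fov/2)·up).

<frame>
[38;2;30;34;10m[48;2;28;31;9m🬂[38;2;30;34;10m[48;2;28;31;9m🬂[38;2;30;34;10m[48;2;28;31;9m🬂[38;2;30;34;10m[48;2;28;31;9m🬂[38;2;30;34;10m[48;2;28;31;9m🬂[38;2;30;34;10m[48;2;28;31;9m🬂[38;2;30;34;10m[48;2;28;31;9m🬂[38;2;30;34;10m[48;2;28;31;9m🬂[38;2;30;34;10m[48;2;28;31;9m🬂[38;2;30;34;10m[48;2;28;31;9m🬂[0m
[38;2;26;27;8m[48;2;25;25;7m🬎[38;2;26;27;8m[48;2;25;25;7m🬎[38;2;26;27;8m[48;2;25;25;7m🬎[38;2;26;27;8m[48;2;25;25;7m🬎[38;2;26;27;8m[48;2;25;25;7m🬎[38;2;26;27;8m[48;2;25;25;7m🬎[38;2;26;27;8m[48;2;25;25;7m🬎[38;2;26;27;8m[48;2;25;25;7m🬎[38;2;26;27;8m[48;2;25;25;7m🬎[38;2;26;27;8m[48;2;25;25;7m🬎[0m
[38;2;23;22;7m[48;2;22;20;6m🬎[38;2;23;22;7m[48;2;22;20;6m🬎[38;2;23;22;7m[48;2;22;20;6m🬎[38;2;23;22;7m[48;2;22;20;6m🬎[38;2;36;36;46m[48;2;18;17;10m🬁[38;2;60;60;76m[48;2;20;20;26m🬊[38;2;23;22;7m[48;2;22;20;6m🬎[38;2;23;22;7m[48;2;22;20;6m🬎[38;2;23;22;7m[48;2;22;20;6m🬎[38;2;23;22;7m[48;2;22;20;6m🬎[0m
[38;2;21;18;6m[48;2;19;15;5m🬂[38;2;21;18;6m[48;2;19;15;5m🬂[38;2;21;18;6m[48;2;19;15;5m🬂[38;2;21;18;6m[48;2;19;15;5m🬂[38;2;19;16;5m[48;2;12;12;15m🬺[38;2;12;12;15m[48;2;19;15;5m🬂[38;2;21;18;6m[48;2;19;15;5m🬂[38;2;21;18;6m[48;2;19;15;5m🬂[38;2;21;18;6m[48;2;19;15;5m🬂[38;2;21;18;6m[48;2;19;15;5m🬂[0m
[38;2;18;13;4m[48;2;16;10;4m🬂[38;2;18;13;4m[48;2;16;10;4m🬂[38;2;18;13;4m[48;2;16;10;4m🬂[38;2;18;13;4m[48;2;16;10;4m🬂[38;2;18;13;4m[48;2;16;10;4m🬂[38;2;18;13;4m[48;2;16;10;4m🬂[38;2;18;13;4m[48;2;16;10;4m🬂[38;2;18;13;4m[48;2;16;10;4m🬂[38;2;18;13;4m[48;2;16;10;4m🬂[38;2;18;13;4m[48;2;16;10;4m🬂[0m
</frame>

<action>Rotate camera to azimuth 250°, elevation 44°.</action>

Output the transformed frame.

<frame>
[38;2;30;34;10m[48;2;28;31;9m🬂[38;2;30;34;10m[48;2;28;31;9m🬂[38;2;30;34;10m[48;2;28;31;9m🬂[38;2;30;34;10m[48;2;28;31;9m🬂[38;2;30;34;10m[48;2;28;31;9m🬂[38;2;30;34;10m[48;2;28;31;9m🬂[38;2;30;34;10m[48;2;28;31;9m🬂[38;2;30;34;10m[48;2;28;31;9m🬂[38;2;30;34;10m[48;2;28;31;9m🬂[38;2;30;34;10m[48;2;28;31;9m🬂[0m
[38;2;26;27;8m[48;2;25;25;7m🬎[38;2;26;27;8m[48;2;25;25;7m🬎[38;2;26;27;8m[48;2;25;25;7m🬎[38;2;26;27;8m[48;2;25;25;7m🬎[38;2;26;27;8m[48;2;25;25;7m🬎[38;2;26;27;8m[48;2;25;25;7m🬎[38;2;26;27;8m[48;2;25;25;7m🬎[38;2;26;27;8m[48;2;25;25;7m🬎[38;2;26;27;8m[48;2;25;25;7m🬎[38;2;26;27;8m[48;2;25;25;7m🬎[0m
[38;2;23;22;7m[48;2;22;20;6m🬎[38;2;23;22;7m[48;2;22;20;6m🬎[38;2;23;22;7m[48;2;22;20;6m🬎[38;2;23;22;7m[48;2;22;20;6m🬎[38;2;23;21;6m[48;2;14;14;17m▌[38;2;51;51;64m[48;2;16;16;20m🬊[38;2;23;22;7m[48;2;22;20;6m🬎[38;2;23;22;7m[48;2;22;20;6m🬎[38;2;23;22;7m[48;2;22;20;6m🬎[38;2;23;22;7m[48;2;22;20;6m🬎[0m
[38;2;21;18;6m[48;2;19;15;5m🬂[38;2;21;18;6m[48;2;19;15;5m🬂[38;2;21;18;6m[48;2;19;15;5m🬂[38;2;21;18;6m[48;2;19;15;5m🬂[38;2;19;16;5m[48;2;12;12;15m🬺[38;2;12;12;15m[48;2;19;15;5m🬂[38;2;21;18;6m[48;2;19;15;5m🬂[38;2;21;18;6m[48;2;19;15;5m🬂[38;2;21;18;6m[48;2;19;15;5m🬂[38;2;21;18;6m[48;2;19;15;5m🬂[0m
[38;2;18;13;4m[48;2;16;10;4m🬂[38;2;18;13;4m[48;2;16;10;4m🬂[38;2;18;13;4m[48;2;16;10;4m🬂[38;2;18;13;4m[48;2;16;10;4m🬂[38;2;18;13;4m[48;2;16;10;4m🬂[38;2;18;13;4m[48;2;16;10;4m🬂[38;2;18;13;4m[48;2;16;10;4m🬂[38;2;18;13;4m[48;2;16;10;4m🬂[38;2;18;13;4m[48;2;16;10;4m🬂[38;2;18;13;4m[48;2;16;10;4m🬂[0m
</frame>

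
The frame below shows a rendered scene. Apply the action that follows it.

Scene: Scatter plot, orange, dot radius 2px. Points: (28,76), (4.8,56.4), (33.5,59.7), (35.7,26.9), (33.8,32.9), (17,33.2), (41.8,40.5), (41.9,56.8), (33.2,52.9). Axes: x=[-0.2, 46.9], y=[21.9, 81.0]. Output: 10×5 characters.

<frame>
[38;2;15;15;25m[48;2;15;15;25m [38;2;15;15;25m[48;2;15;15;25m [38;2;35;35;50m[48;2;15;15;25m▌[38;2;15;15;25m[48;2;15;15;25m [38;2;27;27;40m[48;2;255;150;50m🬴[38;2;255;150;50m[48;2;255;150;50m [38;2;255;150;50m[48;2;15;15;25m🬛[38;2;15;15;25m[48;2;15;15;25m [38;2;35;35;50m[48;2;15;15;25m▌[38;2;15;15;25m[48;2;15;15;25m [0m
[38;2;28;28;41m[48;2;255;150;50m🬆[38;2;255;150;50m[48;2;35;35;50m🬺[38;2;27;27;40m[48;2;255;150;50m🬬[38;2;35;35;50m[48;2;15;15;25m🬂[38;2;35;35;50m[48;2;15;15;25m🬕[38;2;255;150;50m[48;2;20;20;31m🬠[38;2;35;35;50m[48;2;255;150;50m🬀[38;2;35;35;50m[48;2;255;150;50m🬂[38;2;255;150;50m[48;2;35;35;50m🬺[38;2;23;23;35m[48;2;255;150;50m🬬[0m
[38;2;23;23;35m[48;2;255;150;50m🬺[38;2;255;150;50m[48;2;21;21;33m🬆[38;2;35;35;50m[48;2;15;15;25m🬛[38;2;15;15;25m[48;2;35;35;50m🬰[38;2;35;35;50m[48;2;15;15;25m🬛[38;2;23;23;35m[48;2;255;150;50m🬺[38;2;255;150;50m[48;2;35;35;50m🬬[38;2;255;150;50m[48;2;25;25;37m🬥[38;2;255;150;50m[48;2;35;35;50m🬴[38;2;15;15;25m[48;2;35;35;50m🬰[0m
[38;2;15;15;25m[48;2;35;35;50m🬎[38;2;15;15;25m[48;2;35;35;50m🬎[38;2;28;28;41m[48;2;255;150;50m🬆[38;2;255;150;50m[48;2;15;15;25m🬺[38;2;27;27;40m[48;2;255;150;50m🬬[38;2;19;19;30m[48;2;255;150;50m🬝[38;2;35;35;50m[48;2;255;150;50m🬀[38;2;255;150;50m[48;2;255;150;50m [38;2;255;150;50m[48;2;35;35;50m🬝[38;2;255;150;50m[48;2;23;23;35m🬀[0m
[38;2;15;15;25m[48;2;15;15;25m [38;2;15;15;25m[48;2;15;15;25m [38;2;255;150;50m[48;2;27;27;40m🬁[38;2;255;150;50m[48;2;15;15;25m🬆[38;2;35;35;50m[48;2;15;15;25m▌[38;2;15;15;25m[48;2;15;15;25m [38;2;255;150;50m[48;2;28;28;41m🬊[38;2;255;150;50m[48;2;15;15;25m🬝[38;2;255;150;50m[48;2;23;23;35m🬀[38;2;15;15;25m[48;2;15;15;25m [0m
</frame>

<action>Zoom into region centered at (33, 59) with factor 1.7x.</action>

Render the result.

<frame>
[38;2;15;15;25m[48;2;15;15;25m [38;2;15;15;25m[48;2;15;15;25m [38;2;255;150;50m[48;2;28;28;41m🬊[38;2;255;150;50m[48;2;15;15;25m🬝[38;2;255;150;50m[48;2;23;23;35m🬀[38;2;15;15;25m[48;2;15;15;25m [38;2;35;35;50m[48;2;15;15;25m▌[38;2;15;15;25m[48;2;15;15;25m [38;2;35;35;50m[48;2;15;15;25m▌[38;2;15;15;25m[48;2;15;15;25m [0m
[38;2;35;35;50m[48;2;15;15;25m🬂[38;2;35;35;50m[48;2;15;15;25m🬂[38;2;35;35;50m[48;2;15;15;25m🬕[38;2;35;35;50m[48;2;15;15;25m🬂[38;2;35;35;50m[48;2;255;150;50m🬆[38;2;23;23;35m[48;2;255;150;50m🬬[38;2;35;35;50m[48;2;15;15;25m🬕[38;2;23;23;35m[48;2;255;150;50m🬝[38;2;35;35;50m[48;2;15;15;25m🬕[38;2;35;35;50m[48;2;15;15;25m🬂[0m
[38;2;15;15;25m[48;2;35;35;50m🬰[38;2;15;15;25m[48;2;35;35;50m🬰[38;2;35;35;50m[48;2;15;15;25m🬛[38;2;23;23;35m[48;2;255;150;50m🬺[38;2;255;150;50m[48;2;255;150;50m [38;2;255;150;50m[48;2;25;25;37m🬕[38;2;27;27;40m[48;2;255;150;50m🬴[38;2;255;150;50m[48;2;255;150;50m [38;2;255;150;50m[48;2;15;15;25m🬛[38;2;15;15;25m[48;2;35;35;50m🬰[0m
[38;2;15;15;25m[48;2;35;35;50m🬎[38;2;15;15;25m[48;2;35;35;50m🬎[38;2;35;35;50m[48;2;15;15;25m🬲[38;2;23;23;35m[48;2;255;150;50m🬺[38;2;255;150;50m[48;2;35;35;50m🬬[38;2;255;150;50m[48;2;28;28;41m🬆[38;2;35;35;50m[48;2;15;15;25m🬲[38;2;23;23;35m[48;2;255;150;50m🬺[38;2;35;35;50m[48;2;15;15;25m🬲[38;2;15;15;25m[48;2;35;35;50m🬎[0m
[38;2;15;15;25m[48;2;15;15;25m [38;2;15;15;25m[48;2;15;15;25m [38;2;35;35;50m[48;2;15;15;25m▌[38;2;15;15;25m[48;2;15;15;25m [38;2;35;35;50m[48;2;15;15;25m▌[38;2;15;15;25m[48;2;15;15;25m [38;2;27;27;40m[48;2;255;150;50m🬝[38;2;15;15;25m[48;2;255;150;50m🬀[38;2;21;21;33m[48;2;255;150;50m🬊[38;2;15;15;25m[48;2;15;15;25m [0m
</frame>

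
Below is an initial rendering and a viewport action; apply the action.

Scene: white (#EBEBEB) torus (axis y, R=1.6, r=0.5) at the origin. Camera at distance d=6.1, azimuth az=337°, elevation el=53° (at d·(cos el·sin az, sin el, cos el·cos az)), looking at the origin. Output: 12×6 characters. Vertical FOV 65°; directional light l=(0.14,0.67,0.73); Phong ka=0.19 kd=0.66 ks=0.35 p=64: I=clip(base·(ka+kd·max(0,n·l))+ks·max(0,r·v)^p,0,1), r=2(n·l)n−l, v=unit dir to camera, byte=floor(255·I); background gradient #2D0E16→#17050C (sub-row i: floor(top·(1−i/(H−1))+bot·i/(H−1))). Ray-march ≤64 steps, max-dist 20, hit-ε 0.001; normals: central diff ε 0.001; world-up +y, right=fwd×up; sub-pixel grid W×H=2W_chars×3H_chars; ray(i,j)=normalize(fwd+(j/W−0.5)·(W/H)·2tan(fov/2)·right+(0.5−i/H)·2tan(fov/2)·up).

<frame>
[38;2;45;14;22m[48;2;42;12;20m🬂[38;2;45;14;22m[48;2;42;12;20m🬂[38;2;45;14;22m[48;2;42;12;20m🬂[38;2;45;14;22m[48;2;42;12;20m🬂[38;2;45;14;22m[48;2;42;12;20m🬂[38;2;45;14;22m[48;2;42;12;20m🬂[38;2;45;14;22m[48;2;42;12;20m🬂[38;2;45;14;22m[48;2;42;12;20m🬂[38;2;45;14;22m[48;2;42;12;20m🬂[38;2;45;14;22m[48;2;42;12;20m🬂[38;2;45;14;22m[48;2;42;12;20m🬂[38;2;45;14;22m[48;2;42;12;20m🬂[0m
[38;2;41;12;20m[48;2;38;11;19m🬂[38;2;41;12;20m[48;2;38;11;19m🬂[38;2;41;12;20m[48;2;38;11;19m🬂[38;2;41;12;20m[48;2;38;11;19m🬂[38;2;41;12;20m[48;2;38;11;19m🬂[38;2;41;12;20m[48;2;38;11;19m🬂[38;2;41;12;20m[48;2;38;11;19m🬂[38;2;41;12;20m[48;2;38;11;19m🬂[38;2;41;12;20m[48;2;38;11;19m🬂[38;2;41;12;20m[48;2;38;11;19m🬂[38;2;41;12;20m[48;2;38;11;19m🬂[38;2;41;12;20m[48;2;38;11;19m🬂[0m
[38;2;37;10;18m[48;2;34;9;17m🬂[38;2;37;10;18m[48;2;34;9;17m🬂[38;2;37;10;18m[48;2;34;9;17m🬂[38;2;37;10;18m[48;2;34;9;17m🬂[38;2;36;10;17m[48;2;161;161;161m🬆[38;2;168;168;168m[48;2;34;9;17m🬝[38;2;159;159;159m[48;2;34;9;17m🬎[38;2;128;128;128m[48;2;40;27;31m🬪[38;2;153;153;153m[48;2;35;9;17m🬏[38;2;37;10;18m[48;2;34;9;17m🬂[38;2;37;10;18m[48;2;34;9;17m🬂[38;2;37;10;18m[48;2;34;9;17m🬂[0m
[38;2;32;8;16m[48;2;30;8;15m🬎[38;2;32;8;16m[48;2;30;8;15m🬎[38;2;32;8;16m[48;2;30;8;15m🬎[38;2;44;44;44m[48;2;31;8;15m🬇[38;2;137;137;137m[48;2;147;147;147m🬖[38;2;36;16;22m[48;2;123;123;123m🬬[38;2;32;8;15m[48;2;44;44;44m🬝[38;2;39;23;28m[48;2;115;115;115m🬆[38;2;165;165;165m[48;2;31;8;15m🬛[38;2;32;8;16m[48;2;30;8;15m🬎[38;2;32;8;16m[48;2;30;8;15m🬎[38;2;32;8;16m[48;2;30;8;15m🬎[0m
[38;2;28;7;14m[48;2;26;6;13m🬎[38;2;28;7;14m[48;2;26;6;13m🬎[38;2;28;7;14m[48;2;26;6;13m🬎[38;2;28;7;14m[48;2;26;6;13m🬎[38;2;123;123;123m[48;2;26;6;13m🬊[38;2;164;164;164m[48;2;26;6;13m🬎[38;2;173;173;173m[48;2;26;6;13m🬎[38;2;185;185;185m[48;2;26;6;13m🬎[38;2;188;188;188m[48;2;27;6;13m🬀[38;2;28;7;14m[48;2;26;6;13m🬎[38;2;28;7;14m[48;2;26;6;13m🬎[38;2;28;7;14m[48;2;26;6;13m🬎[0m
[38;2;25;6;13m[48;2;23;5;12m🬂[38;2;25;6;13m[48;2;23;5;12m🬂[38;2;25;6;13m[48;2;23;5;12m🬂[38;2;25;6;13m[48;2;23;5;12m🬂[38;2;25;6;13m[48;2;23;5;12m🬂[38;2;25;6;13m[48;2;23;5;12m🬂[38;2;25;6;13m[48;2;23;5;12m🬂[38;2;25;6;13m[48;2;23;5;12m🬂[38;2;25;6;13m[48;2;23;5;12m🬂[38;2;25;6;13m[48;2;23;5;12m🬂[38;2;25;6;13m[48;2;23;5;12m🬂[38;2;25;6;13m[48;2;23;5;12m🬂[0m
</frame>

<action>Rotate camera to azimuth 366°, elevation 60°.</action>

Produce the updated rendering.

<frame>
[38;2;45;14;22m[48;2;42;12;20m🬂[38;2;45;14;22m[48;2;42;12;20m🬂[38;2;45;14;22m[48;2;42;12;20m🬂[38;2;45;14;22m[48;2;42;12;20m🬂[38;2;45;14;22m[48;2;42;12;20m🬂[38;2;45;14;22m[48;2;42;12;20m🬂[38;2;45;14;22m[48;2;42;12;20m🬂[38;2;45;14;22m[48;2;42;12;20m🬂[38;2;45;14;22m[48;2;42;12;20m🬂[38;2;45;14;22m[48;2;42;12;20m🬂[38;2;45;14;22m[48;2;42;12;20m🬂[38;2;45;14;22m[48;2;42;12;20m🬂[0m
[38;2;41;12;20m[48;2;38;11;19m🬂[38;2;41;12;20m[48;2;38;11;19m🬂[38;2;41;12;20m[48;2;38;11;19m🬂[38;2;41;12;20m[48;2;38;11;19m🬂[38;2;41;12;20m[48;2;38;11;19m🬂[38;2;41;12;20m[48;2;38;11;19m🬂[38;2;41;12;20m[48;2;38;11;19m🬂[38;2;41;12;20m[48;2;38;11;19m🬂[38;2;41;12;20m[48;2;38;11;19m🬂[38;2;41;12;20m[48;2;38;11;19m🬂[38;2;41;12;20m[48;2;38;11;19m🬂[38;2;41;12;20m[48;2;38;11;19m🬂[0m
[38;2;37;10;18m[48;2;34;9;17m🬂[38;2;37;10;18m[48;2;34;9;17m🬂[38;2;37;10;18m[48;2;34;9;17m🬂[38;2;37;10;18m[48;2;34;9;17m🬂[38;2;46;32;36m[48;2;136;136;136m🬂[38;2;173;173;173m[48;2;52;40;44m🬎[38;2;174;174;174m[48;2;34;9;17m🬎[38;2;153;153;153m[48;2;61;61;61m🬪[38;2;125;125;125m[48;2;35;9;17m🬓[38;2;37;10;18m[48;2;34;9;17m🬂[38;2;37;10;18m[48;2;34;9;17m🬂[38;2;37;10;18m[48;2;34;9;17m🬂[0m
[38;2;32;8;16m[48;2;30;8;15m🬎[38;2;32;8;16m[48;2;30;8;15m🬎[38;2;32;8;16m[48;2;30;8;15m🬎[38;2;32;8;16m[48;2;30;8;15m🬎[38;2;106;106;106m[48;2;152;152;152m🬉[38;2;78;78;78m[48;2;32;8;15m🬏[38;2;32;8;16m[48;2;30;8;15m🬎[38;2;45;29;34m[48;2;110;110;110m▌[38;2;158;158;158m[48;2;31;8;15m▌[38;2;32;8;16m[48;2;30;8;15m🬎[38;2;32;8;16m[48;2;30;8;15m🬎[38;2;32;8;16m[48;2;30;8;15m🬎[0m
[38;2;28;7;14m[48;2;26;6;13m🬎[38;2;28;7;14m[48;2;26;6;13m🬎[38;2;28;7;14m[48;2;26;6;13m🬎[38;2;28;7;14m[48;2;26;6;13m🬎[38;2;168;168;168m[48;2;26;6;13m🬊[38;2;166;166;166m[48;2;26;6;13m🬬[38;2;137;137;137m[48;2;211;211;211m🬡[38;2;178;178;178m[48;2;26;6;13m🬎[38;2;171;171;171m[48;2;27;6;13m🬀[38;2;28;7;14m[48;2;26;6;13m🬎[38;2;28;7;14m[48;2;26;6;13m🬎[38;2;28;7;14m[48;2;26;6;13m🬎[0m
[38;2;25;6;13m[48;2;23;5;12m🬂[38;2;25;6;13m[48;2;23;5;12m🬂[38;2;25;6;13m[48;2;23;5;12m🬂[38;2;25;6;13m[48;2;23;5;12m🬂[38;2;25;6;13m[48;2;23;5;12m🬂[38;2;25;6;13m[48;2;23;5;12m🬂[38;2;25;6;13m[48;2;23;5;12m🬂[38;2;25;6;13m[48;2;23;5;12m🬂[38;2;25;6;13m[48;2;23;5;12m🬂[38;2;25;6;13m[48;2;23;5;12m🬂[38;2;25;6;13m[48;2;23;5;12m🬂[38;2;25;6;13m[48;2;23;5;12m🬂[0m
</frame>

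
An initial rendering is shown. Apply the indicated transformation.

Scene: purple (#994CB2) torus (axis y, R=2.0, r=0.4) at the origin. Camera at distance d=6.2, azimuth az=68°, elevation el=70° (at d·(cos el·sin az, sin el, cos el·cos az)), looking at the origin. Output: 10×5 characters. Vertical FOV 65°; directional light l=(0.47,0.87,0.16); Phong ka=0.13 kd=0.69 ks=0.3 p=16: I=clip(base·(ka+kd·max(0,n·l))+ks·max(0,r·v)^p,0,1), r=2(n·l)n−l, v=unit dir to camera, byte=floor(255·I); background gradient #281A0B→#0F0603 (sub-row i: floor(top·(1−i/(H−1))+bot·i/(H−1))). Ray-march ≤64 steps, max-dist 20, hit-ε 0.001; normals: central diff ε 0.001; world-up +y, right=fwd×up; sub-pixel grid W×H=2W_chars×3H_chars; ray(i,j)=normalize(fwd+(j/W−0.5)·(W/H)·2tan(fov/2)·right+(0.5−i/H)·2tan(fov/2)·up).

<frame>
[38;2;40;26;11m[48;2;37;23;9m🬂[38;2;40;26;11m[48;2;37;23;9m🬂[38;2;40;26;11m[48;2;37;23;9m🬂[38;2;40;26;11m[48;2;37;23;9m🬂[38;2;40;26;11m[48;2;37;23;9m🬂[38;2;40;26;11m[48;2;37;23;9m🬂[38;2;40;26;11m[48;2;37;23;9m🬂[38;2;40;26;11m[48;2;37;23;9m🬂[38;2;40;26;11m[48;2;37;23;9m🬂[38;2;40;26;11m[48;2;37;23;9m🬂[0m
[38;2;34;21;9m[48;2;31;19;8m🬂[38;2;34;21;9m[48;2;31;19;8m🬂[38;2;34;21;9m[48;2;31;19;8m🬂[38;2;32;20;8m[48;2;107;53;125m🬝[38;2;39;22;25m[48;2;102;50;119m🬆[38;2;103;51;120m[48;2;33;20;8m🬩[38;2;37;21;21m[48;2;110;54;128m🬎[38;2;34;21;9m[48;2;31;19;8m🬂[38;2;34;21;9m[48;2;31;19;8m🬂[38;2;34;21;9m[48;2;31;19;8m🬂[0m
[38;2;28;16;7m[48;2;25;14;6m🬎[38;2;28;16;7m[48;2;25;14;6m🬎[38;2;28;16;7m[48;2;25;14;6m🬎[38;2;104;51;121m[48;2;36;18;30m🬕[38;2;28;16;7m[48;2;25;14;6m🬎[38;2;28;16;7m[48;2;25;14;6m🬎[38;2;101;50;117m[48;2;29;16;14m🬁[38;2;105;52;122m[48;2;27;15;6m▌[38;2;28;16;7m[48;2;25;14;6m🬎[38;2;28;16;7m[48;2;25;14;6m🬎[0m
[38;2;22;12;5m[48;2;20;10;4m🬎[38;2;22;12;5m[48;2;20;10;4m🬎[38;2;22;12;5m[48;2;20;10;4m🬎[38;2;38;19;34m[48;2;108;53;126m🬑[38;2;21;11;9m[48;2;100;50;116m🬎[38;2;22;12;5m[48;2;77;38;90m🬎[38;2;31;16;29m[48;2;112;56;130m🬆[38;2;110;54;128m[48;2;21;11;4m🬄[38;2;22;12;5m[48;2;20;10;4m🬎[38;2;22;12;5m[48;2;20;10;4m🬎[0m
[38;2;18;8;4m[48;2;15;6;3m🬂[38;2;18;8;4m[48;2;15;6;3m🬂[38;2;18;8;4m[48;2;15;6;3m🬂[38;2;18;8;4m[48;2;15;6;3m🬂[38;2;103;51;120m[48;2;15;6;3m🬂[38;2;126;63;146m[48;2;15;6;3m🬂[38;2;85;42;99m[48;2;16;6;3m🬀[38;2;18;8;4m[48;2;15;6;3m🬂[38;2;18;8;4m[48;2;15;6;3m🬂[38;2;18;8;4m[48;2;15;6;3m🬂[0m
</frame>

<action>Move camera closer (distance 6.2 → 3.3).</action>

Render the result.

<frame>
[38;2;40;26;11m[48;2;37;23;9m🬂[38;2;40;26;11m[48;2;37;23;9m🬂[38;2;40;26;11m[48;2;37;23;9m🬂[38;2;39;25;10m[48;2;120;61;140m🬎[38;2;40;26;11m[48;2;137;79;156m🬂[38;2;40;26;11m[48;2;133;74;152m🬂[38;2;39;25;10m[48;2;129;71;148m🬊[38;2;114;56;133m[48;2;38;24;10m🬏[38;2;40;26;11m[48;2;37;23;9m🬂[38;2;40;26;11m[48;2;37;23;9m🬂[0m
[38;2;34;21;9m[48;2;31;19;8m🬂[38;2;32;20;8m[48;2;106;52;123m🬕[38;2;108;54;126m[48;2;75;37;87m🬝[38;2;103;52;120m[48;2;27;15;13m🬆[38;2;78;39;92m[48;2;31;19;8m🬂[38;2;64;31;74m[48;2;31;19;8m🬂[38;2;94;46;109m[48;2;28;16;11m🬂[38;2;97;48;113m[48;2;31;18;8m🬬[38;2;34;21;9m[48;2;105;52;122m🬁[38;2;34;21;9m[48;2;31;19;8m🬂[0m
[38;2;27;16;6m[48;2;94;47;110m🬝[38;2;109;53;127m[48;2;93;46;109m🬕[38;2;71;35;83m[48;2;27;14;20m🬄[38;2;28;16;7m[48;2;25;14;6m🬎[38;2;28;16;7m[48;2;25;14;6m🬎[38;2;28;16;7m[48;2;25;14;6m🬎[38;2;28;16;7m[48;2;25;14;6m🬎[38;2;26;15;6m[48;2;19;9;23m🬺[38;2;90;45;105m[48;2;44;21;51m🬨[38;2;106;52;124m[48;2;28;16;7m🬲[0m
[38;2;103;50;119m[48;2;21;11;4m▐[38;2;88;43;102m[48;2;110;54;127m▐[38;2;49;24;57m[48;2;24;12;13m🬓[38;2;22;12;5m[48;2;20;10;4m🬎[38;2;22;12;5m[48;2;20;10;4m🬎[38;2;22;12;5m[48;2;20;10;4m🬎[38;2;22;12;5m[48;2;20;10;4m🬎[38;2;22;12;5m[48;2;20;10;4m🬎[38;2;39;19;45m[48;2;85;42;99m▌[38;2;109;54;127m[48;2;104;52;122m🬛[0m
[38;2;18;8;4m[48;2;15;6;3m🬂[38;2;15;6;3m[48;2;112;56;131m🬏[38;2;49;24;56m[48;2;93;46;107m🬉[38;2;19;9;10m[48;2;56;28;66m🬎[38;2;17;7;3m[48;2;19;9;23m🬎[38;2;17;7;3m[48;2;19;9;23m🬎[38;2;17;7;7m[48;2;43;21;50m🬝[38;2;23;11;22m[48;2;73;36;86m🬆[38;2;82;40;96m[48;2;112;56;130m🬄[38;2;116;57;135m[48;2;16;6;3m🬄[0m
</frame>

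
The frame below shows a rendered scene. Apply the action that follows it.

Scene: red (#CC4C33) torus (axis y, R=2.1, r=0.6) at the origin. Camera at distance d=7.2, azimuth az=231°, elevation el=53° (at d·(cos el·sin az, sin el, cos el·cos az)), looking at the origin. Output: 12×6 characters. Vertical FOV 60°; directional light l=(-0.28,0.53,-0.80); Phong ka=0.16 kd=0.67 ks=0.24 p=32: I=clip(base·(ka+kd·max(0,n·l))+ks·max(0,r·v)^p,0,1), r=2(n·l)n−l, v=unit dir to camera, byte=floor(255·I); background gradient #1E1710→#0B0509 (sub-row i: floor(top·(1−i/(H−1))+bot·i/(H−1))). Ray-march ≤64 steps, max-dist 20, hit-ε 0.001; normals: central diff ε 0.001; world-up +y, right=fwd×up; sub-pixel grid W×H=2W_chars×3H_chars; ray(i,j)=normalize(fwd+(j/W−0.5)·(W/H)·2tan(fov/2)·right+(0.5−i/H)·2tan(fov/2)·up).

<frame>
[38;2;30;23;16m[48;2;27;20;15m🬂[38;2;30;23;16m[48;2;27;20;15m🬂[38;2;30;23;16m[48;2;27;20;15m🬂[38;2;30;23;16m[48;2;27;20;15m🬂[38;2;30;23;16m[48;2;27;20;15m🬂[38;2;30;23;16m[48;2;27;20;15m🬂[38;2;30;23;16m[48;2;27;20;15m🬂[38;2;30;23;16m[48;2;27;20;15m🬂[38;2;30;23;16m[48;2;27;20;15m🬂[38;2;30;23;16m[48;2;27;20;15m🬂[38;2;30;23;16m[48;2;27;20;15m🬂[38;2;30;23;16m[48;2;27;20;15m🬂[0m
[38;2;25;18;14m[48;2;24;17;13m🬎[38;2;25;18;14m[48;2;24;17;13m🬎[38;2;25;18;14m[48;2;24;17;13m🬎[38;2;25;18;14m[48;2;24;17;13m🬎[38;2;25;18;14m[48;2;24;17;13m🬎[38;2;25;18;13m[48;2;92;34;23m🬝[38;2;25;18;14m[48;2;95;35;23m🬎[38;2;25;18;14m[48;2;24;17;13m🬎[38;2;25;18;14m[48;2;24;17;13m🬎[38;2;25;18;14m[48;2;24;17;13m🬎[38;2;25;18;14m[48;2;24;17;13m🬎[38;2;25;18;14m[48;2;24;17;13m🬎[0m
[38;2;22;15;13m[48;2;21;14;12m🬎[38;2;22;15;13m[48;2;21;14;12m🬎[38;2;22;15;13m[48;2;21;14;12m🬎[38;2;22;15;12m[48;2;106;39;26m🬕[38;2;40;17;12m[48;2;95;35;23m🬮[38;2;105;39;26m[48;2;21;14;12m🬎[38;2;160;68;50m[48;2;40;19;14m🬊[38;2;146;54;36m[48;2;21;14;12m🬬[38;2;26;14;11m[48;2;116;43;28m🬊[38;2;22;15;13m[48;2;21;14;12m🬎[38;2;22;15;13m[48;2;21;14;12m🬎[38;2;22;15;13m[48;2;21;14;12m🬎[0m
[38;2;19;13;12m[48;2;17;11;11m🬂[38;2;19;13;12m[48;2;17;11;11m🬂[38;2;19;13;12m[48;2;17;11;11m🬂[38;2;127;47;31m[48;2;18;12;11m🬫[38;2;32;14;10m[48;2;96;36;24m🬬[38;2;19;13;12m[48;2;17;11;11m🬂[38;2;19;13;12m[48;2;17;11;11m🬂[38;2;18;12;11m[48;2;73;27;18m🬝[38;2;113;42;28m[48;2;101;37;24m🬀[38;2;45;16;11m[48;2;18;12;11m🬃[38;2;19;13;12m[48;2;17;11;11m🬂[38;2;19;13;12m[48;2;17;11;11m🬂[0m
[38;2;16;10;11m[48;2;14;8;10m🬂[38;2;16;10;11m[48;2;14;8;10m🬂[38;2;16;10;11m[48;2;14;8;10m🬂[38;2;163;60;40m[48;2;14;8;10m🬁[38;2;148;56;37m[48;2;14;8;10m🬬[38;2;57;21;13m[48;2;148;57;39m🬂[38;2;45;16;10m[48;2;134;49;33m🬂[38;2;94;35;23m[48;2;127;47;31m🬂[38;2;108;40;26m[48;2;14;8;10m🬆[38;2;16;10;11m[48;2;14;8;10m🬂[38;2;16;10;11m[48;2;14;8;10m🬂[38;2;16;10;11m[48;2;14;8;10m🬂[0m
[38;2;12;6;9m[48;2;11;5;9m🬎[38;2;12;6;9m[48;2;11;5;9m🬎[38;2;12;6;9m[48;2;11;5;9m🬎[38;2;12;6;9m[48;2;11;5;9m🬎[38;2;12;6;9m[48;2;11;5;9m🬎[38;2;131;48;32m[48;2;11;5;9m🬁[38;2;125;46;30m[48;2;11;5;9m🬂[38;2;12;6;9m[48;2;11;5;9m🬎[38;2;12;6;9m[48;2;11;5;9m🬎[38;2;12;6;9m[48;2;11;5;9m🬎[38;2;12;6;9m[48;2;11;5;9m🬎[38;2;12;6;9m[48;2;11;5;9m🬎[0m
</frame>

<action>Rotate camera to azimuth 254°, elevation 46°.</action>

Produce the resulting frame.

<frame>
[38;2;30;23;16m[48;2;27;20;15m🬂[38;2;30;23;16m[48;2;27;20;15m🬂[38;2;30;23;16m[48;2;27;20;15m🬂[38;2;30;23;16m[48;2;27;20;15m🬂[38;2;30;23;16m[48;2;27;20;15m🬂[38;2;30;23;16m[48;2;27;20;15m🬂[38;2;30;23;16m[48;2;27;20;15m🬂[38;2;30;23;16m[48;2;27;20;15m🬂[38;2;30;23;16m[48;2;27;20;15m🬂[38;2;30;23;16m[48;2;27;20;15m🬂[38;2;30;23;16m[48;2;27;20;15m🬂[38;2;30;23;16m[48;2;27;20;15m🬂[0m
[38;2;25;18;14m[48;2;24;17;13m🬎[38;2;25;18;14m[48;2;24;17;13m🬎[38;2;25;18;14m[48;2;24;17;13m🬎[38;2;25;18;14m[48;2;24;17;13m🬎[38;2;25;18;14m[48;2;24;17;13m🬎[38;2;25;18;14m[48;2;24;17;13m🬎[38;2;25;18;14m[48;2;24;17;13m🬎[38;2;25;18;14m[48;2;24;17;13m🬎[38;2;25;18;14m[48;2;24;17;13m🬎[38;2;25;18;14m[48;2;24;17;13m🬎[38;2;25;18;14m[48;2;24;17;13m🬎[38;2;25;18;14m[48;2;24;17;13m🬎[0m
[38;2;22;15;13m[48;2;21;14;12m🬎[38;2;22;15;13m[48;2;21;14;12m🬎[38;2;22;15;13m[48;2;21;14;12m🬎[38;2;22;15;12m[48;2;116;43;29m🬝[38;2;39;16;11m[48;2;99;36;24m🬶[38;2;106;39;26m[48;2;39;17;13m🬂[38;2;126;46;31m[48;2;21;14;12m🬎[38;2;144;53;35m[48;2;21;14;12m🬬[38;2;22;15;13m[48;2;119;44;29m🬊[38;2;22;15;13m[48;2;21;14;12m🬎[38;2;22;15;13m[48;2;21;14;12m🬎[38;2;22;15;13m[48;2;21;14;12m🬎[0m
[38;2;19;13;12m[48;2;17;11;11m🬂[38;2;19;13;12m[48;2;17;11;11m🬂[38;2;19;13;12m[48;2;17;11;11m🬂[38;2;138;51;34m[48;2;18;12;11m🬫[38;2;39;16;12m[48;2;114;42;28m🬬[38;2;19;13;12m[48;2;17;11;11m🬂[38;2;19;13;12m[48;2;17;11;11m🬂[38;2;18;12;11m[48;2;101;37;25m🬝[38;2;124;46;30m[48;2;94;34;23m🬄[38;2;32;12;8m[48;2;18;12;11m🬃[38;2;19;13;12m[48;2;17;11;11m🬂[38;2;19;13;12m[48;2;17;11;11m🬂[0m
[38;2;16;10;11m[48;2;14;8;10m🬂[38;2;16;10;11m[48;2;14;8;10m🬂[38;2;16;10;11m[48;2;14;8;10m🬂[38;2;167;62;41m[48;2;14;8;10m🬁[38;2;155;63;44m[48;2;14;8;10m🬬[38;2;103;38;25m[48;2;140;53;36m🬂[38;2;97;36;24m[48;2;122;45;30m🬂[38;2;104;38;25m[48;2;66;24;16m🬝[38;2;75;27;18m[48;2;14;8;10m🬆[38;2;16;10;11m[48;2;14;8;10m🬂[38;2;16;10;11m[48;2;14;8;10m🬂[38;2;16;10;11m[48;2;14;8;10m🬂[0m
[38;2;12;6;9m[48;2;11;5;9m🬎[38;2;12;6;9m[48;2;11;5;9m🬎[38;2;12;6;9m[48;2;11;5;9m🬎[38;2;12;6;9m[48;2;11;5;9m🬎[38;2;12;6;9m[48;2;11;5;9m🬎[38;2;12;6;9m[48;2;11;5;9m🬎[38;2;12;6;9m[48;2;11;5;9m🬎[38;2;12;6;9m[48;2;11;5;9m🬎[38;2;12;6;9m[48;2;11;5;9m🬎[38;2;12;6;9m[48;2;11;5;9m🬎[38;2;12;6;9m[48;2;11;5;9m🬎[38;2;12;6;9m[48;2;11;5;9m🬎[0m
</frame>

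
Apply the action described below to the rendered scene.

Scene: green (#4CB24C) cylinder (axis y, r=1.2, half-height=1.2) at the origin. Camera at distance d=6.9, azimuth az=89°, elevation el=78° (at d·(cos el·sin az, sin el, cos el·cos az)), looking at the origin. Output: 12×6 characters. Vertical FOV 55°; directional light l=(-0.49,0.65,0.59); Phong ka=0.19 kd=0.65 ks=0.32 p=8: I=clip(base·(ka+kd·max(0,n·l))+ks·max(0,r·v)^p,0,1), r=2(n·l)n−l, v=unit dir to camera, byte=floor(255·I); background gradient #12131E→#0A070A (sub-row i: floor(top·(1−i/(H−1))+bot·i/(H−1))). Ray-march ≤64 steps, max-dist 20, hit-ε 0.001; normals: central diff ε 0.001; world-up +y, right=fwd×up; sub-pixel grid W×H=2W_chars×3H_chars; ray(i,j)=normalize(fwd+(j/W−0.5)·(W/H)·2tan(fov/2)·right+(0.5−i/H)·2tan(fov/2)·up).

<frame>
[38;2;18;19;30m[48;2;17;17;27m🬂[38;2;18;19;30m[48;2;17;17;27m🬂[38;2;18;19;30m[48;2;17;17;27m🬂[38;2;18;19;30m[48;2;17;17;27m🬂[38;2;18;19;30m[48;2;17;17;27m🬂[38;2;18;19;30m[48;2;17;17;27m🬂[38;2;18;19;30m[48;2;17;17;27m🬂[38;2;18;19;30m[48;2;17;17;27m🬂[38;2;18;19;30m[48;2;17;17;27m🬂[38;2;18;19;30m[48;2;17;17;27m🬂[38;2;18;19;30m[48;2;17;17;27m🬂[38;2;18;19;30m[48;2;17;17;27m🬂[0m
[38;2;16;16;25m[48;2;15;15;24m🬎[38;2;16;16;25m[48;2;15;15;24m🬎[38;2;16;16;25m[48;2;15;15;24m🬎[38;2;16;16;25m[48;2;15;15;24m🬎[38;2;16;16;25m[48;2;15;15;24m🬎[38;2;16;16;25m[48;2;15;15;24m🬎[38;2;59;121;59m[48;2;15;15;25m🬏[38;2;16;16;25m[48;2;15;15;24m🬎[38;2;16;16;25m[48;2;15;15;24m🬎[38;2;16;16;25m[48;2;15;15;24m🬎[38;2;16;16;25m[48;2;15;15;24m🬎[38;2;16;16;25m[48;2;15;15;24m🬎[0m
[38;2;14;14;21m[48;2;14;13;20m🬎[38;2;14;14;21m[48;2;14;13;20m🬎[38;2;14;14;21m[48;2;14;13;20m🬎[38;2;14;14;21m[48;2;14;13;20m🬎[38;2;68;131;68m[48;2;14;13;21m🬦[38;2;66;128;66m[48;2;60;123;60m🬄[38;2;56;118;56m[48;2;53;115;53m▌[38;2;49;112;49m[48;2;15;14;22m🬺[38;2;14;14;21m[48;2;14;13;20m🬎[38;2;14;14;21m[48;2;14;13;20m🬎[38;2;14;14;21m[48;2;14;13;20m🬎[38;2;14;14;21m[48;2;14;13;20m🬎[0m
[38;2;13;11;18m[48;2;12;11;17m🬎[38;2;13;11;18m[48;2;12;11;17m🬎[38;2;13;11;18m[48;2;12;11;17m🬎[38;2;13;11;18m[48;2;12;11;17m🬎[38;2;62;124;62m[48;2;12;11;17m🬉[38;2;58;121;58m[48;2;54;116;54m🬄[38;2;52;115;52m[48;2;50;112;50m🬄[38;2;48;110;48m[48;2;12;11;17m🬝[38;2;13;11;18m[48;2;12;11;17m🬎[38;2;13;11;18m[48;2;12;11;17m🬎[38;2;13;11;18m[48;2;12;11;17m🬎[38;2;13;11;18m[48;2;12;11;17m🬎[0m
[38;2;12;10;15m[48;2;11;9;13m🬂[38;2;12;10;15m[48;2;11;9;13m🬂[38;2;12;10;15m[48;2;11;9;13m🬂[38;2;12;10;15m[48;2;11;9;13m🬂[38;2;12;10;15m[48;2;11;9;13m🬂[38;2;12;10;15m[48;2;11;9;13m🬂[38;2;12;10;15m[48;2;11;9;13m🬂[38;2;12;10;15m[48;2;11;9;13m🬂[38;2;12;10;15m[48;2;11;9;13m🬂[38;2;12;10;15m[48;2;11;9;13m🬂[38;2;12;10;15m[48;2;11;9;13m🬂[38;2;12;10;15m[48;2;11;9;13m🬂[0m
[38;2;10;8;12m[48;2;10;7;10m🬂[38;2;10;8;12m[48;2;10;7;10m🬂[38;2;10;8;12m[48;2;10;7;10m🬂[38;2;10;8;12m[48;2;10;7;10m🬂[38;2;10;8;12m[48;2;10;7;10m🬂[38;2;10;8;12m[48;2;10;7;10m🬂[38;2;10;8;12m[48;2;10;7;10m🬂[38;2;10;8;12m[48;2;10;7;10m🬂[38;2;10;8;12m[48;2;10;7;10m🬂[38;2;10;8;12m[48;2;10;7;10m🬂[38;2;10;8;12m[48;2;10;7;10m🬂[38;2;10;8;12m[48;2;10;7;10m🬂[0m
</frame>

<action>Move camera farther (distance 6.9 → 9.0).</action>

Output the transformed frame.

<frame>
[38;2;18;19;30m[48;2;17;17;27m🬂[38;2;18;19;30m[48;2;17;17;27m🬂[38;2;18;19;30m[48;2;17;17;27m🬂[38;2;18;19;30m[48;2;17;17;27m🬂[38;2;18;19;30m[48;2;17;17;27m🬂[38;2;18;19;30m[48;2;17;17;27m🬂[38;2;18;19;30m[48;2;17;17;27m🬂[38;2;18;19;30m[48;2;17;17;27m🬂[38;2;18;19;30m[48;2;17;17;27m🬂[38;2;18;19;30m[48;2;17;17;27m🬂[38;2;18;19;30m[48;2;17;17;27m🬂[38;2;18;19;30m[48;2;17;17;27m🬂[0m
[38;2;16;16;25m[48;2;15;15;24m🬎[38;2;16;16;25m[48;2;15;15;24m🬎[38;2;16;16;25m[48;2;15;15;24m🬎[38;2;16;16;25m[48;2;15;15;24m🬎[38;2;16;16;25m[48;2;15;15;24m🬎[38;2;16;16;25m[48;2;15;15;24m🬎[38;2;16;16;25m[48;2;15;15;24m🬎[38;2;16;16;25m[48;2;15;15;24m🬎[38;2;16;16;25m[48;2;15;15;24m🬎[38;2;16;16;25m[48;2;15;15;24m🬎[38;2;16;16;25m[48;2;15;15;24m🬎[38;2;16;16;25m[48;2;15;15;24m🬎[0m
[38;2;14;14;21m[48;2;14;13;20m🬎[38;2;14;14;21m[48;2;14;13;20m🬎[38;2;14;14;21m[48;2;14;13;20m🬎[38;2;14;14;21m[48;2;14;13;20m🬎[38;2;14;14;21m[48;2;14;13;20m🬎[38;2;15;14;22m[48;2;61;124;61m🬂[38;2;54;117;54m[48;2;15;14;22m🬺[38;2;50;112;50m[48;2;14;13;21m🬓[38;2;14;14;21m[48;2;14;13;20m🬎[38;2;14;14;21m[48;2;14;13;20m🬎[38;2;14;14;21m[48;2;14;13;20m🬎[38;2;14;14;21m[48;2;14;13;20m🬎[0m
[38;2;13;11;18m[48;2;12;11;17m🬎[38;2;13;11;18m[48;2;12;11;17m🬎[38;2;13;11;18m[48;2;12;11;17m🬎[38;2;13;11;18m[48;2;12;11;17m🬎[38;2;13;11;18m[48;2;12;11;17m🬎[38;2;56;119;56m[48;2;13;22;15m🬎[38;2;51;113;51m[48;2;14;33;14m🬝[38;2;48;111;48m[48;2;12;11;17m🬄[38;2;13;11;18m[48;2;12;11;17m🬎[38;2;13;11;18m[48;2;12;11;17m🬎[38;2;13;11;18m[48;2;12;11;17m🬎[38;2;13;11;18m[48;2;12;11;17m🬎[0m
[38;2;12;10;15m[48;2;11;9;13m🬂[38;2;12;10;15m[48;2;11;9;13m🬂[38;2;12;10;15m[48;2;11;9;13m🬂[38;2;12;10;15m[48;2;11;9;13m🬂[38;2;12;10;15m[48;2;11;9;13m🬂[38;2;12;10;15m[48;2;11;9;13m🬂[38;2;12;10;15m[48;2;11;9;13m🬂[38;2;12;10;15m[48;2;11;9;13m🬂[38;2;12;10;15m[48;2;11;9;13m🬂[38;2;12;10;15m[48;2;11;9;13m🬂[38;2;12;10;15m[48;2;11;9;13m🬂[38;2;12;10;15m[48;2;11;9;13m🬂[0m
[38;2;10;8;12m[48;2;10;7;10m🬂[38;2;10;8;12m[48;2;10;7;10m🬂[38;2;10;8;12m[48;2;10;7;10m🬂[38;2;10;8;12m[48;2;10;7;10m🬂[38;2;10;8;12m[48;2;10;7;10m🬂[38;2;10;8;12m[48;2;10;7;10m🬂[38;2;10;8;12m[48;2;10;7;10m🬂[38;2;10;8;12m[48;2;10;7;10m🬂[38;2;10;8;12m[48;2;10;7;10m🬂[38;2;10;8;12m[48;2;10;7;10m🬂[38;2;10;8;12m[48;2;10;7;10m🬂[38;2;10;8;12m[48;2;10;7;10m🬂[0m
</frame>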